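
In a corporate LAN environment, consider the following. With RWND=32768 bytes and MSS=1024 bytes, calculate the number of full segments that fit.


Given: RWND = 32768 bytes, MSS = 1024 bytes
Full segments = floor(RWND / MSS)
Full segments = floor(32768 / 1024)
Full segments = floor(32.0) = 32

32


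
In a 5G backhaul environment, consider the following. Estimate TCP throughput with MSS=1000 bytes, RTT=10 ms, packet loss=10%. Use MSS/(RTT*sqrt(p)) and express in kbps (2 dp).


Given: MSS = 1000 bytes, RTT = 10 ms, loss = 10%
RTT in seconds = 10 / 1000 = 0.01
Loss rate = 10% = 0.1
sqrt(loss) = sqrt(0.1) = 0.316227766017
Throughput (bytes/s) = 1000 / (0.01 * 0.316227766017) = 316227.7660
Throughput (kbps) = 316227.7660 * 8 / 1000 = 2529.822128 -> 2529.82 kbps (2 dp)

2529.82


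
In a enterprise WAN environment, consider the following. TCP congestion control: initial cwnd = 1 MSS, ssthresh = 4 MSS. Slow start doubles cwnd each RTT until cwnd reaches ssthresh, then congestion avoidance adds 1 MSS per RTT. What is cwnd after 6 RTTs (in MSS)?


RTT 0: cwnd = 1 MSS (initial)
RTT 1: cwnd = 2 MSS (slow start, doubled)
RTT 2: cwnd = 4 MSS (slow start, doubled)
RTT 3: cwnd = 5 MSS (congestion avoidance, +1)
RTT 4: cwnd = 6 MSS (congestion avoidance, +1)
RTT 5: cwnd = 7 MSS (congestion avoidance, +1)
RTT 6: cwnd = 8 MSS (congestion avoidance, +1)

8


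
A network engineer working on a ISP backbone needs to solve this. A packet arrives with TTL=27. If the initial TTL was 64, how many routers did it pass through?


Given: initial TTL = 64, received TTL = 27
Hops = initial TTL - received TTL
Hops = 64 - 27 = 37

37


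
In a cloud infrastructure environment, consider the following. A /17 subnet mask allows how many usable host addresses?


Given: subnet mask /17
Host bits = 32 - 17 = 15
Total addresses = 2^15 = 32768
Usable hosts = 32768 - 2 (network + broadcast) = 32766

32766


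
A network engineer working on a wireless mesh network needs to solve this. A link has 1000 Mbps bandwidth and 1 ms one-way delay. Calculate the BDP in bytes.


Given: bandwidth = 1000 Mbps, delay = 1 ms
BDP in bits = 1000 * 10^6 * 1 / 1000
BDP in bits = 1000000
BDP in bytes = 1000000 / 8 = 125000

125000


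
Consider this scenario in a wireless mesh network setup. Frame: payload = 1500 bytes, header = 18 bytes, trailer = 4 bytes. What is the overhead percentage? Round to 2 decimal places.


Given: payload = 1500 B, header = 18 B, trailer = 4 B
Overhead bytes = header + trailer = 18 + 4 = 22
Total frame = payload + overhead = 1500 + 22 = 1522
Overhead % = 22 / 1522 * 100 = 1.4455% -> 1.45% (2 dp)

1.45


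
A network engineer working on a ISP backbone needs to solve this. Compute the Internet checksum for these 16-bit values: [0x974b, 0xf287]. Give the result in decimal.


Given words: [0x974b, 0xf287]
Step 1: Sum all words
Raw sum = 38731 + 62087 = 100818
Step 2: Fold carry: (35282 + 1) = 35283
One's complement = ~35283 & 0xFFFF = 30252

30252


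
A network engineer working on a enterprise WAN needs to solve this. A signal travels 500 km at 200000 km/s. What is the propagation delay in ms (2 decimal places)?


Given: distance = 500 km, speed = 200000 km/s
Delay = distance / speed = 500 / 200000 seconds
Delay in ms = 500 * 1000 / 200000
Delay = 2.5000 ms
Rounded to 2 dp = 2.50 ms

2.50


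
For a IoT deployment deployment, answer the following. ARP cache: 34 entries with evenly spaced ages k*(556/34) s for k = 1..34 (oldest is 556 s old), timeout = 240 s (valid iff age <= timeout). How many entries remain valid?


Ages are k * 556/34 s for k = 1..34 (spacing = 16.3529 s).
Entry k is valid iff k * 556/34 <= 240 iff k <= 34 * 240 / 556 = 14.6763
n_valid = floor(14.6763) = 14
(n_stale = 34 - 14 = 20)

14


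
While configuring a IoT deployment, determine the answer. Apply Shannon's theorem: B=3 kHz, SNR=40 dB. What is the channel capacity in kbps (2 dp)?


Given: B = 3 kHz, SNR = 40 dB
SNR linear = 10^(40/10) = 10000
1 + SNR = 10001
log2(10001) = 13.2878566418
C = 3 * 1000 * 13.2878566418 = 39863.5699 bps
C = 39.863570 kbps -> 39.86 kbps (2 dp)

39.86


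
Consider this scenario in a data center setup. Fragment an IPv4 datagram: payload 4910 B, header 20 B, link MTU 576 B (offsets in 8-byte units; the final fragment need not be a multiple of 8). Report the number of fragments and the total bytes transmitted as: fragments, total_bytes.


Max data per non-final fragment = floor((MTU - header)/8)*8 = floor((576 - 20)/8)*8 = floor(556/8)*8 = 552 B
Final fragment needs no 8-byte alignment: it can carry up to MTU - header = 556 B
Non-final fragments needed = ceil((payload - 556) / 552) = ceil(4354/552) = ceil(7.8877) = 8
Number of fragments = 8 + 1 = 9
Fragment sizes (data): 8 * 552 B + 494 B (last, 494 <= 556 OK)
Total bytes sent = payload + n_frags * header = 4910 + 9*20 = 4910 + 180 = 5090 B

9, 5090


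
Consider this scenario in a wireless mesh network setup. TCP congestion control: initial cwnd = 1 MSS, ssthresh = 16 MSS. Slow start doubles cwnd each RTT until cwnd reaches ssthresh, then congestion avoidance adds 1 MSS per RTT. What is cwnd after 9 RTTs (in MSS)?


RTT 0: cwnd = 1 MSS (initial)
RTT 1: cwnd = 2 MSS (slow start, doubled)
RTT 2: cwnd = 4 MSS (slow start, doubled)
RTT 3: cwnd = 8 MSS (slow start, doubled)
RTT 4: cwnd = 16 MSS (slow start, doubled)
RTT 5: cwnd = 17 MSS (congestion avoidance, +1)
RTT 6: cwnd = 18 MSS (congestion avoidance, +1)
RTT 7: cwnd = 19 MSS (congestion avoidance, +1)
RTT 8: cwnd = 20 MSS (congestion avoidance, +1)
RTT 9: cwnd = 21 MSS (congestion avoidance, +1)

21


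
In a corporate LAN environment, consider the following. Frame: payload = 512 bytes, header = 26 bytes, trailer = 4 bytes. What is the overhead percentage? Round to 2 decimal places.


Given: payload = 512 B, header = 26 B, trailer = 4 B
Overhead bytes = header + trailer = 26 + 4 = 30
Total frame = payload + overhead = 512 + 30 = 542
Overhead % = 30 / 542 * 100 = 5.5351% -> 5.54% (2 dp)

5.54


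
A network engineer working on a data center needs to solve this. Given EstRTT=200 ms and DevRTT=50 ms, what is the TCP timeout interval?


Given: EstRTT = 200 ms, DevRTT = 50 ms
Timeout = EstRTT + 4 * DevRTT
4 * DevRTT = 4 * 50 = 200
Timeout = 200 + 200 = 400 ms

400


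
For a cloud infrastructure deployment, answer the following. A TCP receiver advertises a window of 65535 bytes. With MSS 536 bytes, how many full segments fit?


Given: RWND = 65535 bytes, MSS = 536 bytes
Full segments = floor(RWND / MSS)
Full segments = floor(65535 / 536)
Full segments = floor(122.2668) = 122

122


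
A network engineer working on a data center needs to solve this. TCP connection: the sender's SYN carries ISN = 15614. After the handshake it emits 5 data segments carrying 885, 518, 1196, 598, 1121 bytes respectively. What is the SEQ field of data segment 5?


The SYN occupies sequence number ISN = 15614, so the first data byte is ISN + 1 = 15615.
SEQ of data segment i = (ISN + 1) + sum of payload sizes of segments 1..i-1.
Segment 1: SEQ = 15615, payload = 885 bytes
Segment 2: SEQ = 16500, payload = 518 bytes
Segment 3: SEQ = 17018, payload = 1196 bytes
Segment 4: SEQ = 18214, payload = 598 bytes
Segment 5: SEQ = 18812, payload = 1121 bytes
SEQ of segment 5 = 15615 + 885 + 518 + 1196 + 598 = 18812

18812


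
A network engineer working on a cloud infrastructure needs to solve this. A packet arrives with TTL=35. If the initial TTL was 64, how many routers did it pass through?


Given: initial TTL = 64, received TTL = 35
Hops = initial TTL - received TTL
Hops = 64 - 35 = 29

29


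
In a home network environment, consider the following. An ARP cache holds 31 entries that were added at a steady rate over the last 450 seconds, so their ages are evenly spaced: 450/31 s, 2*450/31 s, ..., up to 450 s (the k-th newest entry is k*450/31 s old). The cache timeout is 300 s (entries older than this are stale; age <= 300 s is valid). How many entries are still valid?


Ages are k * 450/31 s for k = 1..31 (spacing = 14.5161 s).
Entry k is valid iff k * 450/31 <= 300 iff k <= 31 * 300 / 450 = 20.6667
n_valid = floor(20.6667) = 20
(n_stale = 31 - 20 = 11)

20


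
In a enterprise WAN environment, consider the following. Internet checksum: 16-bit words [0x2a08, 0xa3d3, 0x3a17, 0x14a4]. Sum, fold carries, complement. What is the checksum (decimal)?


Given words: [0x2a08, 0xa3d3, 0x3a17, 0x14a4]
Step 1: Sum all words
Raw sum = 10760 + 41939 + 14871 + 5284 = 72854
Step 2: Fold carry: (7318 + 1) = 7319
One's complement = ~7319 & 0xFFFF = 58216

58216


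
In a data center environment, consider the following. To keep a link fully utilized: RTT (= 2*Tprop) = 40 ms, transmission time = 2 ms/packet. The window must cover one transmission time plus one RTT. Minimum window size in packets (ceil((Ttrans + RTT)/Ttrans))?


Given: Ttrans = 2 ms, RTT = 40 ms (= 2 * Tprop, Tprop = 20 ms)
Time until first ACK returns = Ttrans + RTT = 2 + 40 = 42 ms
Need W * Ttrans >= Ttrans + RTT  ->  W >= (Ttrans + RTT) / Ttrans
(Ttrans + RTT) / Ttrans = 42 / 2 = 21
W_min = ceil(21) = 21

21


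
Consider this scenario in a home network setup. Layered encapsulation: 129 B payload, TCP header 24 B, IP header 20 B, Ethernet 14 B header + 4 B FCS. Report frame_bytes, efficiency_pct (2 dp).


TCP segment = 129 + 24 = 153 B
IP packet = 153 + 20 = 173 B
Ethernet frame = 173 + 14 + 4 = 191 B
Efficiency = app / frame = 129 / 191 = 0.675393 = 67.5393% -> 67.54% (2 dp)

191, 67.54


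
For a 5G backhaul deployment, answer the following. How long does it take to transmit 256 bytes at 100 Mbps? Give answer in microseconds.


Given: packet = 256 bytes, bandwidth = 100 Mbps
Packet in bits = 256 * 8 = 2048 bits
Bandwidth = 100 * 10^6 = 100000000 bps
Time = 2048 / 100000000 seconds
Time in us = 2048 * 10^6 / 100000000 = 20.48

20.48


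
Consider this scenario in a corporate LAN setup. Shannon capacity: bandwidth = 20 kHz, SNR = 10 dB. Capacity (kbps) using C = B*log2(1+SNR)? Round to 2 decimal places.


Given: B = 20 kHz, SNR = 10 dB
SNR linear = 10^(10/10) = 10
1 + SNR = 11
log2(11) = 3.4594316186
C = 20 * 1000 * 3.4594316186 = 69188.6324 bps
C = 69.188632 kbps -> 69.19 kbps (2 dp)

69.19


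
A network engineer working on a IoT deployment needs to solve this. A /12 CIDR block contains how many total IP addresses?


Given: CIDR prefix /12
Host bits = 32 - 12 = 20
Total addresses = 2^20 = 1048576

1048576


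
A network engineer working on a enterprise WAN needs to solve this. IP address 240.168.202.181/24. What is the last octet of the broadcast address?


Given: IP = 240.168.202.181, prefix = /24
Host bits = 32 - 24 = 8
Network last octet = 181 AND mask = 0
Host part size = 2^8 - 1 = 255
Broadcast last octet = 0 OR 255 = 255

255


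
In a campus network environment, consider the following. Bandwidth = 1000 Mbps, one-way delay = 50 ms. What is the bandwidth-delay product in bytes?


Given: bandwidth = 1000 Mbps, delay = 50 ms
BDP in bits = 1000 * 10^6 * 50 / 1000
BDP in bits = 50000000
BDP in bytes = 50000000 / 8 = 6250000

6250000


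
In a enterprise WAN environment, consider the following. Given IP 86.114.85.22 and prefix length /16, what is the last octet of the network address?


Given: IP = 86.114.85.22, prefix = /16
Subnet mask = 255.255.0.0
Last octet of IP: 22
Last octet of mask: 0
Network last octet = 22 AND 0 = 0

0


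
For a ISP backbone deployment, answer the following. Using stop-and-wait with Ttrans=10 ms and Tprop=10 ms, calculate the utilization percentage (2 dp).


Given: Ttrans = 10 ms, Tprop = 10 ms
RTT = 2 * Tprop = 2 * 10 = 20 ms
U = Ttrans / (Ttrans + RTT)
U = 10 / (10 + 20)
U = 10 / 30 = 0.333333
U% = 33.33%

33.33


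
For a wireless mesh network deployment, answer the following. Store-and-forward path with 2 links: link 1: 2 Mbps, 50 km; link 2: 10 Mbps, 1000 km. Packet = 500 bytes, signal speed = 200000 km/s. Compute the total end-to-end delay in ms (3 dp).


Packet = 500 bytes = 4000 bits. Store-and-forward: sum (t_trans + t_prop) per link.
Link 1: t_trans = 4000/(2*10^6) s = 2.0000 ms; t_prop = 50/200000 s = 0.2500 ms; subtotal = 2.2500 ms
Link 2: t_trans = 4000/(10*10^6) s = 0.4000 ms; t_prop = 1000/200000 s = 5.0000 ms; subtotal = 5.4000 ms
End-to-end = 2.2500 + 5.4000 = 7.6500 ms -> 7.650 ms (3 dp)

7.650


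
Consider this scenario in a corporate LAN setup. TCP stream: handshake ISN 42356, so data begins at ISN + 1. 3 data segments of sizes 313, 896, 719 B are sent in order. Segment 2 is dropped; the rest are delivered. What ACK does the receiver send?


SYN uses sequence number 42356; first data byte = ISN + 1 = 42357.
Segment 1: SEQ = 42357, len = 313 B, covers [42357, 42669]
Segment 2: SEQ = 42670, len = 896 B, covers [42670, 43565] [LOST]
Segment 3: SEQ = 43566, len = 719 B, covers [43566, 44284]
In-order data received: bytes [42357, 42669] (segments 1..1).
Segment 2 missing -> gap begins at byte 42670; later segments buffered out of order.
Cumulative ACK = next expected in-order byte = 42357 + 313 = 42670

42670


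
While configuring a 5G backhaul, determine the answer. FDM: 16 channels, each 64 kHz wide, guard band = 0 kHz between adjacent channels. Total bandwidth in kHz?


Given: 16 channels, 64 kHz each, guard = 0 kHz
Channel bandwidth = 16 * 64 = 1024 kHz
Guard bands = 15 gaps * 0 kHz = 0 kHz
Total = 1024 + 0 = 1024 kHz

1024


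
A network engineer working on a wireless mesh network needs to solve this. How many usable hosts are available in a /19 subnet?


Given: subnet mask /19
Host bits = 32 - 19 = 13
Total addresses = 2^13 = 8192
Usable hosts = 8192 - 2 (network + broadcast) = 8190

8190


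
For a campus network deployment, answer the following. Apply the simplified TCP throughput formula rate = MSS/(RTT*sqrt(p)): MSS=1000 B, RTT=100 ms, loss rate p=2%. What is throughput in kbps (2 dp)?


Given: MSS = 1000 bytes, RTT = 100 ms, loss = 2%
RTT in seconds = 100 / 1000 = 0.1
Loss rate = 2% = 0.02
sqrt(loss) = sqrt(0.02) = 0.141421356237
Throughput (bytes/s) = 1000 / (0.1 * 0.141421356237) = 70710.6781
Throughput (kbps) = 70710.6781 * 8 / 1000 = 565.685425 -> 565.69 kbps (2 dp)

565.69


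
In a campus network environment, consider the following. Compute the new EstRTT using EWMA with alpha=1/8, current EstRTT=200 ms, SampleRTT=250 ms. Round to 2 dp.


Given: EstRTT = 200 ms, SampleRTT = 250 ms, alpha = 1/8
New EstRTT = (1 - alpha) * EstRTT + alpha * SampleRTT
(7/8) * 200 = 175
(1/8) * 250 = 31.25
New EstRTT = 175 + 31.25 = 206.25 ms -> 206.25 ms (2 dp)

206.25


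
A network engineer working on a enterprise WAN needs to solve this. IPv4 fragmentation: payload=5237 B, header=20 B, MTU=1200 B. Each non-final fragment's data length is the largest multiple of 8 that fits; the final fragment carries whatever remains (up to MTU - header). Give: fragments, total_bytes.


Max data per non-final fragment = floor((MTU - header)/8)*8 = floor((1200 - 20)/8)*8 = floor(1180/8)*8 = 1176 B
Final fragment needs no 8-byte alignment: it can carry up to MTU - header = 1180 B
Non-final fragments needed = ceil((payload - 1180) / 1176) = ceil(4057/1176) = ceil(3.4498) = 4
Number of fragments = 4 + 1 = 5
Fragment sizes (data): 4 * 1176 B + 533 B (last, 533 <= 1180 OK)
Total bytes sent = payload + n_frags * header = 5237 + 5*20 = 5237 + 100 = 5337 B

5, 5337


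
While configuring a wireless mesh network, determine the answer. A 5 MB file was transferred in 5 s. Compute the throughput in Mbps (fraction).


Given: file = 5 MB, time = 5 s
File in Mb = 5 * 8 = 40 Mb
Throughput = 40 / 5 Mbps
Throughput = 8 Mbps

8


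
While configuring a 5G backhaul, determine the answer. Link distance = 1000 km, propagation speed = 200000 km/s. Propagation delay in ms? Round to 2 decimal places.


Given: distance = 1000 km, speed = 200000 km/s
Delay = distance / speed = 1000 / 200000 seconds
Delay in ms = 1000 * 1000 / 200000
Delay = 5.0000 ms
Rounded to 2 dp = 5.00 ms

5.00


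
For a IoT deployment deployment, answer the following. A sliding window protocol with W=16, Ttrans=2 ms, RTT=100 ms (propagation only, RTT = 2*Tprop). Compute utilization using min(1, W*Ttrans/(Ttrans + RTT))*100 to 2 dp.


Given: W = 16, Ttrans = 2 ms, RTT = 100 ms (= 2 * Tprop, Tprop = 50 ms)
Cycle time = Ttrans + RTT = 2 + 100 = 102 ms (first packet sent until its ACK returns)
W * Ttrans = 16 * 2 = 32 ms of sending per cycle
W * Ttrans / (Ttrans + RTT) = 32 / 102 = 0.313725
U = min(1, 0.313725) = 0.313725
U% = 31.37%

31.37


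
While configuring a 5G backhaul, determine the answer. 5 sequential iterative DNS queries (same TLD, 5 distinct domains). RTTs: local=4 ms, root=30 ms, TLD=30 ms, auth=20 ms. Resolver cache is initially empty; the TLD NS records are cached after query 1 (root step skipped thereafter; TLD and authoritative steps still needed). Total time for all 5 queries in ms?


Lookup 1 (cold cache): local + root + TLD + auth = 4 + 30 + 30 + 20 = 84 ms
Lookups 2..5 (TLD NS cached -> skip root; new domain -> still ask TLD and auth): local + TLD + auth = 4 + 30 + 20 = 54 ms each
Remaining 4 lookups: 4 * 54 = 216 ms
Total = 84 + 216 = 300 ms

300


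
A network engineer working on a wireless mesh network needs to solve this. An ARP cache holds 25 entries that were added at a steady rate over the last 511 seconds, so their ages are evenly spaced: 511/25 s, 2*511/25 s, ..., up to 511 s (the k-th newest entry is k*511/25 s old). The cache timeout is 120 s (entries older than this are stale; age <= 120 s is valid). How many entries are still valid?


Ages are k * 511/25 s for k = 1..25 (spacing = 20.4400 s).
Entry k is valid iff k * 511/25 <= 120 iff k <= 25 * 120 / 511 = 5.8708
n_valid = floor(5.8708) = 5
(n_stale = 25 - 5 = 20)

5


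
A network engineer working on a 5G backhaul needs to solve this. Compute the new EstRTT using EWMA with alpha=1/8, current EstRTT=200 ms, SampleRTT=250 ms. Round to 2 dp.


Given: EstRTT = 200 ms, SampleRTT = 250 ms, alpha = 1/8
New EstRTT = (1 - alpha) * EstRTT + alpha * SampleRTT
(7/8) * 200 = 175
(1/8) * 250 = 31.25
New EstRTT = 175 + 31.25 = 206.25 ms -> 206.25 ms (2 dp)

206.25


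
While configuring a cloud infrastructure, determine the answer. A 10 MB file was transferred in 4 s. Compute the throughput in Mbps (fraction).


Given: file = 10 MB, time = 4 s
File in Mb = 10 * 8 = 80 Mb
Throughput = 80 / 4 Mbps
Throughput = 20 Mbps

20


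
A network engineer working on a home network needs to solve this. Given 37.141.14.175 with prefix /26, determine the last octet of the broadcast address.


Given: IP = 37.141.14.175, prefix = /26
Host bits = 32 - 26 = 6
Network last octet = 175 AND mask = 128
Host part size = 2^6 - 1 = 63
Broadcast last octet = 128 OR 63 = 191

191


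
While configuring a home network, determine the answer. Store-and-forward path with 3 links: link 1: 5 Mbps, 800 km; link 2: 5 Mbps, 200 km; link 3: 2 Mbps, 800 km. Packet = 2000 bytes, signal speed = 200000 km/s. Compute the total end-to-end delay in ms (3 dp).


Packet = 2000 bytes = 16000 bits. Store-and-forward: sum (t_trans + t_prop) per link.
Link 1: t_trans = 16000/(5*10^6) s = 3.2000 ms; t_prop = 800/200000 s = 4.0000 ms; subtotal = 7.2000 ms
Link 2: t_trans = 16000/(5*10^6) s = 3.2000 ms; t_prop = 200/200000 s = 1.0000 ms; subtotal = 4.2000 ms
Link 3: t_trans = 16000/(2*10^6) s = 8.0000 ms; t_prop = 800/200000 s = 4.0000 ms; subtotal = 12.0000 ms
End-to-end = 7.2000 + 4.2000 + 12.0000 = 23.4000 ms -> 23.400 ms (3 dp)

23.400


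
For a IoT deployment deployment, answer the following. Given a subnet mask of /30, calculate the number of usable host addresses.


Given: subnet mask /30
Host bits = 32 - 30 = 2
Total addresses = 2^2 = 4
Usable hosts = 4 - 2 (network + broadcast) = 2

2


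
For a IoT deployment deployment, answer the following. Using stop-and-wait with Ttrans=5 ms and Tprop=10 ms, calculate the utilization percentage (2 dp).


Given: Ttrans = 5 ms, Tprop = 10 ms
RTT = 2 * Tprop = 2 * 10 = 20 ms
U = Ttrans / (Ttrans + RTT)
U = 5 / (5 + 20)
U = 5 / 25 = 0.2
U% = 20.00%

20.00


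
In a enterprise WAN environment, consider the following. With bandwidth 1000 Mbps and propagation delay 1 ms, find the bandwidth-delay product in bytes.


Given: bandwidth = 1000 Mbps, delay = 1 ms
BDP in bits = 1000 * 10^6 * 1 / 1000
BDP in bits = 1000000
BDP in bytes = 1000000 / 8 = 125000

125000


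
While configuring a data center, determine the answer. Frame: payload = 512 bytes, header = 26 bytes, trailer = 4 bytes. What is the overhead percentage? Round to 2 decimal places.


Given: payload = 512 B, header = 26 B, trailer = 4 B
Overhead bytes = header + trailer = 26 + 4 = 30
Total frame = payload + overhead = 512 + 30 = 542
Overhead % = 30 / 542 * 100 = 5.5351% -> 5.54% (2 dp)

5.54


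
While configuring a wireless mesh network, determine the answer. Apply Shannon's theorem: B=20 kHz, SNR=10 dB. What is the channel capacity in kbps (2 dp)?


Given: B = 20 kHz, SNR = 10 dB
SNR linear = 10^(10/10) = 10
1 + SNR = 11
log2(11) = 3.4594316186
C = 20 * 1000 * 3.4594316186 = 69188.6324 bps
C = 69.188632 kbps -> 69.19 kbps (2 dp)

69.19


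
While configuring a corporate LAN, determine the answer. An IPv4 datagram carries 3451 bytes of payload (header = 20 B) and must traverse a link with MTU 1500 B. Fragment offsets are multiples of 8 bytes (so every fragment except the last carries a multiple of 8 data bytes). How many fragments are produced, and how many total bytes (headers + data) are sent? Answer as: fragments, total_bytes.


Max data per non-final fragment = floor((MTU - header)/8)*8 = floor((1500 - 20)/8)*8 = floor(1480/8)*8 = 1480 B
Final fragment needs no 8-byte alignment: it can carry up to MTU - header = 1480 B
Non-final fragments needed = ceil((payload - 1480) / 1480) = ceil(1971/1480) = ceil(1.3318) = 2
Number of fragments = 2 + 1 = 3
Fragment sizes (data): 2 * 1480 B + 491 B (last, 491 <= 1480 OK)
Total bytes sent = payload + n_frags * header = 3451 + 3*20 = 3451 + 60 = 3511 B

3, 3511


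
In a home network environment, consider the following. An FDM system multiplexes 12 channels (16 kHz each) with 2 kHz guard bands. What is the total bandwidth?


Given: 12 channels, 16 kHz each, guard = 2 kHz
Channel bandwidth = 12 * 16 = 192 kHz
Guard bands = 11 gaps * 2 kHz = 22 kHz
Total = 192 + 22 = 214 kHz

214


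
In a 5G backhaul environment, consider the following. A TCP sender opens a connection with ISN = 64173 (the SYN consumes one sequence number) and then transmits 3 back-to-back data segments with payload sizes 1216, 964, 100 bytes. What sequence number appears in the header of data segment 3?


The SYN occupies sequence number ISN = 64173, so the first data byte is ISN + 1 = 64174.
SEQ of data segment i = (ISN + 1) + sum of payload sizes of segments 1..i-1.
Segment 1: SEQ = 64174, payload = 1216 bytes
Segment 2: SEQ = 65390, payload = 964 bytes
Segment 3: SEQ = 66354, payload = 100 bytes
SEQ of segment 3 = 64174 + 1216 + 964 = 66354

66354


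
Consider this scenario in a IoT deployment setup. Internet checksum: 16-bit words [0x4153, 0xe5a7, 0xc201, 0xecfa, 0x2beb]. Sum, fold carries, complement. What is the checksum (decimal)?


Given words: [0x4153, 0xe5a7, 0xc201, 0xecfa, 0x2beb]
Step 1: Sum all words
Raw sum = 16723 + 58791 + 49665 + 60666 + 11243 = 197088
Step 2: Fold carry: (480 + 3) = 483
One's complement = ~483 & 0xFFFF = 65052

65052


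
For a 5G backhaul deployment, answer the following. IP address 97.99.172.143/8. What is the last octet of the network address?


Given: IP = 97.99.172.143, prefix = /8
Subnet mask = 255.0.0.0
Last octet of IP: 143
Last octet of mask: 0
Network last octet = 143 AND 0 = 0

0


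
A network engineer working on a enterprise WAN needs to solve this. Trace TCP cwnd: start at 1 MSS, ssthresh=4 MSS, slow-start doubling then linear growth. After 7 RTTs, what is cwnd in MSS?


RTT 0: cwnd = 1 MSS (initial)
RTT 1: cwnd = 2 MSS (slow start, doubled)
RTT 2: cwnd = 4 MSS (slow start, doubled)
RTT 3: cwnd = 5 MSS (congestion avoidance, +1)
RTT 4: cwnd = 6 MSS (congestion avoidance, +1)
RTT 5: cwnd = 7 MSS (congestion avoidance, +1)
RTT 6: cwnd = 8 MSS (congestion avoidance, +1)
RTT 7: cwnd = 9 MSS (congestion avoidance, +1)

9


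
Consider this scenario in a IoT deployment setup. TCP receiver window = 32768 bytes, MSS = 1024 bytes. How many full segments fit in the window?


Given: RWND = 32768 bytes, MSS = 1024 bytes
Full segments = floor(RWND / MSS)
Full segments = floor(32768 / 1024)
Full segments = floor(32.0) = 32

32


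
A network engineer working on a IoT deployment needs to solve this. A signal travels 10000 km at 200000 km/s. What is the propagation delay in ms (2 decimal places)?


Given: distance = 10000 km, speed = 200000 km/s
Delay = distance / speed = 10000 / 200000 seconds
Delay in ms = 10000 * 1000 / 200000
Delay = 50.0000 ms
Rounded to 2 dp = 50.00 ms

50.00


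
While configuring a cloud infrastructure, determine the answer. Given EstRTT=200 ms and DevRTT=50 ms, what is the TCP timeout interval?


Given: EstRTT = 200 ms, DevRTT = 50 ms
Timeout = EstRTT + 4 * DevRTT
4 * DevRTT = 4 * 50 = 200
Timeout = 200 + 200 = 400 ms

400


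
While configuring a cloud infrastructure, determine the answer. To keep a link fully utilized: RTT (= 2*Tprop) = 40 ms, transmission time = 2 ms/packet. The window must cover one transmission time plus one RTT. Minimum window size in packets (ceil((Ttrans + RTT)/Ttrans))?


Given: Ttrans = 2 ms, RTT = 40 ms (= 2 * Tprop, Tprop = 20 ms)
Time until first ACK returns = Ttrans + RTT = 2 + 40 = 42 ms
Need W * Ttrans >= Ttrans + RTT  ->  W >= (Ttrans + RTT) / Ttrans
(Ttrans + RTT) / Ttrans = 42 / 2 = 21
W_min = ceil(21) = 21

21


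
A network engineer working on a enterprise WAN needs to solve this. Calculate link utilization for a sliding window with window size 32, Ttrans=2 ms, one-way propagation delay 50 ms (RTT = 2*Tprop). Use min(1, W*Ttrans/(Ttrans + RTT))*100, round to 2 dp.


Given: W = 32, Ttrans = 2 ms, RTT = 100 ms (= 2 * Tprop, Tprop = 50 ms)
Cycle time = Ttrans + RTT = 2 + 100 = 102 ms (first packet sent until its ACK returns)
W * Ttrans = 32 * 2 = 64 ms of sending per cycle
W * Ttrans / (Ttrans + RTT) = 64 / 102 = 0.627451
U = min(1, 0.627451) = 0.627451
U% = 62.75%

62.75


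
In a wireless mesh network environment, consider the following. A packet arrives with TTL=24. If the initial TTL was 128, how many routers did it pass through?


Given: initial TTL = 128, received TTL = 24
Hops = initial TTL - received TTL
Hops = 128 - 24 = 104

104


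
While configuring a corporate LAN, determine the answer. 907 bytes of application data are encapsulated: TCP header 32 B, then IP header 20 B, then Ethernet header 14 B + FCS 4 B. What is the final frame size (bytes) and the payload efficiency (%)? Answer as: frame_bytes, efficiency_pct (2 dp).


TCP segment = 907 + 32 = 939 B
IP packet = 939 + 20 = 959 B
Ethernet frame = 959 + 14 + 4 = 977 B
Efficiency = app / frame = 907 / 977 = 0.928352 = 92.8352% -> 92.84% (2 dp)

977, 92.84


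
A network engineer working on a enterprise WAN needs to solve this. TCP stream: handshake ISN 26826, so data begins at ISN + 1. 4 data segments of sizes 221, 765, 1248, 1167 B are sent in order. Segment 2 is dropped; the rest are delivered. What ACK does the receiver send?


SYN uses sequence number 26826; first data byte = ISN + 1 = 26827.
Segment 1: SEQ = 26827, len = 221 B, covers [26827, 27047]
Segment 2: SEQ = 27048, len = 765 B, covers [27048, 27812] [LOST]
Segment 3: SEQ = 27813, len = 1248 B, covers [27813, 29060]
Segment 4: SEQ = 29061, len = 1167 B, covers [29061, 30227]
In-order data received: bytes [26827, 27047] (segments 1..1).
Segment 2 missing -> gap begins at byte 27048; later segments buffered out of order.
Cumulative ACK = next expected in-order byte = 26827 + 221 = 27048

27048


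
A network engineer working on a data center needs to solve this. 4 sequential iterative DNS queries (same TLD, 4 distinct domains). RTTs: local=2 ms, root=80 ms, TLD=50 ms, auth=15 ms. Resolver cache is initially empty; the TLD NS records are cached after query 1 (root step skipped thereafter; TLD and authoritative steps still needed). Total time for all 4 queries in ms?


Lookup 1 (cold cache): local + root + TLD + auth = 2 + 80 + 50 + 15 = 147 ms
Lookups 2..4 (TLD NS cached -> skip root; new domain -> still ask TLD and auth): local + TLD + auth = 2 + 50 + 15 = 67 ms each
Remaining 3 lookups: 3 * 67 = 201 ms
Total = 147 + 201 = 348 ms

348


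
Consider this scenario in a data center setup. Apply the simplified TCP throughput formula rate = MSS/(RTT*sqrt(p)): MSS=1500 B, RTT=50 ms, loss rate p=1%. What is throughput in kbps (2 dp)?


Given: MSS = 1500 bytes, RTT = 50 ms, loss = 1%
RTT in seconds = 50 / 1000 = 0.05
Loss rate = 1% = 0.01
sqrt(loss) = sqrt(0.01) = 0.1
Throughput (bytes/s) = 1500 / (0.05 * 0.1) = 300000.0000
Throughput (kbps) = 300000.0000 * 8 / 1000 = 2400.000000 -> 2400.00 kbps (2 dp)

2400.00


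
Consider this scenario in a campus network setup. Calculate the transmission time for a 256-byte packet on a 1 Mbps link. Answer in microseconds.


Given: packet = 256 bytes, bandwidth = 1 Mbps
Packet in bits = 256 * 8 = 2048 bits
Bandwidth = 1 * 10^6 = 1000000 bps
Time = 2048 / 1000000 seconds
Time in us = 2048 * 10^6 / 1000000 = 2048

2048


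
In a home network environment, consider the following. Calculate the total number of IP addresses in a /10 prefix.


Given: CIDR prefix /10
Host bits = 32 - 10 = 22
Total addresses = 2^22 = 4194304

4194304


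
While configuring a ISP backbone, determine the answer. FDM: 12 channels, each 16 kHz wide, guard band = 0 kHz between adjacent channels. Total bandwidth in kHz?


Given: 12 channels, 16 kHz each, guard = 0 kHz
Channel bandwidth = 12 * 16 = 192 kHz
Guard bands = 11 gaps * 0 kHz = 0 kHz
Total = 192 + 0 = 192 kHz

192


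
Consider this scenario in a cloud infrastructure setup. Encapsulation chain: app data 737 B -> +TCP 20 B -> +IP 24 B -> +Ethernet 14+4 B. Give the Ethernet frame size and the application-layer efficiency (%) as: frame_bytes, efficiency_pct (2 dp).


TCP segment = 737 + 20 = 757 B
IP packet = 757 + 24 = 781 B
Ethernet frame = 781 + 14 + 4 = 799 B
Efficiency = app / frame = 737 / 799 = 0.922403 = 92.2403% -> 92.24% (2 dp)

799, 92.24


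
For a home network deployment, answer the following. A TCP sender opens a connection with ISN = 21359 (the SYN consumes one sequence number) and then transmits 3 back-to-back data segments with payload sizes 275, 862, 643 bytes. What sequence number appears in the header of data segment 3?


The SYN occupies sequence number ISN = 21359, so the first data byte is ISN + 1 = 21360.
SEQ of data segment i = (ISN + 1) + sum of payload sizes of segments 1..i-1.
Segment 1: SEQ = 21360, payload = 275 bytes
Segment 2: SEQ = 21635, payload = 862 bytes
Segment 3: SEQ = 22497, payload = 643 bytes
SEQ of segment 3 = 21360 + 275 + 862 = 22497

22497


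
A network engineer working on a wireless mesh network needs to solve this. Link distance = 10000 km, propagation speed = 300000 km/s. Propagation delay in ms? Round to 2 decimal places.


Given: distance = 10000 km, speed = 300000 km/s
Delay = distance / speed = 10000 / 300000 seconds
Delay in ms = 10000 * 1000 / 300000
Delay = 33.3333 ms
Rounded to 2 dp = 33.33 ms

33.33


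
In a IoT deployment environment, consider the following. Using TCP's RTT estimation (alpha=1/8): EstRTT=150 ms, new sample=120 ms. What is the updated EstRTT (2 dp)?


Given: EstRTT = 150 ms, SampleRTT = 120 ms, alpha = 1/8
New EstRTT = (1 - alpha) * EstRTT + alpha * SampleRTT
(7/8) * 150 = 131.25
(1/8) * 120 = 15
New EstRTT = 131.25 + 15 = 146.25 ms -> 146.25 ms (2 dp)

146.25


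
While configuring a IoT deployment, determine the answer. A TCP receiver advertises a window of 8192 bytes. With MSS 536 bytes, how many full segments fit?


Given: RWND = 8192 bytes, MSS = 536 bytes
Full segments = floor(RWND / MSS)
Full segments = floor(8192 / 536)
Full segments = floor(15.2836) = 15

15


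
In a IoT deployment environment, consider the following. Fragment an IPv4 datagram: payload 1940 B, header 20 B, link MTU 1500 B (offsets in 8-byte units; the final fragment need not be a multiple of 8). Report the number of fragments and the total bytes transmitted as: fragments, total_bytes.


Max data per non-final fragment = floor((MTU - header)/8)*8 = floor((1500 - 20)/8)*8 = floor(1480/8)*8 = 1480 B
Final fragment needs no 8-byte alignment: it can carry up to MTU - header = 1480 B
Non-final fragments needed = ceil((payload - 1480) / 1480) = ceil(460/1480) = ceil(0.3108) = 1
Number of fragments = 1 + 1 = 2
Fragment sizes (data): 1 * 1480 B + 460 B (last, 460 <= 1480 OK)
Total bytes sent = payload + n_frags * header = 1940 + 2*20 = 1940 + 40 = 1980 B

2, 1980


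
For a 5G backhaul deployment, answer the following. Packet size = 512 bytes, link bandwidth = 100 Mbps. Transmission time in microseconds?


Given: packet = 512 bytes, bandwidth = 100 Mbps
Packet in bits = 512 * 8 = 4096 bits
Bandwidth = 100 * 10^6 = 100000000 bps
Time = 4096 / 100000000 seconds
Time in us = 4096 * 10^6 / 100000000 = 40.96

40.96


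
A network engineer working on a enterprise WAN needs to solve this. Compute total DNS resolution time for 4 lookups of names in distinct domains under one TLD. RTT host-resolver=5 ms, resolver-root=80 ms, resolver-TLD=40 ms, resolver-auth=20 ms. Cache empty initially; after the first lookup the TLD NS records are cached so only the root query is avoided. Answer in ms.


Lookup 1 (cold cache): local + root + TLD + auth = 5 + 80 + 40 + 20 = 145 ms
Lookups 2..4 (TLD NS cached -> skip root; new domain -> still ask TLD and auth): local + TLD + auth = 5 + 40 + 20 = 65 ms each
Remaining 3 lookups: 3 * 65 = 195 ms
Total = 145 + 195 = 340 ms

340


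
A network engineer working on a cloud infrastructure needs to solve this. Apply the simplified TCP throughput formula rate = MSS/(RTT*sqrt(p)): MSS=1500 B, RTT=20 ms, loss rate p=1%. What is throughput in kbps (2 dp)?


Given: MSS = 1500 bytes, RTT = 20 ms, loss = 1%
RTT in seconds = 20 / 1000 = 0.02
Loss rate = 1% = 0.01
sqrt(loss) = sqrt(0.01) = 0.1
Throughput (bytes/s) = 1500 / (0.02 * 0.1) = 750000.0000
Throughput (kbps) = 750000.0000 * 8 / 1000 = 6000.000000 -> 6000.00 kbps (2 dp)

6000.00


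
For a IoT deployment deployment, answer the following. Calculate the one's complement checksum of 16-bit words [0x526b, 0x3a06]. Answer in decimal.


Given words: [0x526b, 0x3a06]
Step 1: Sum all words
Raw sum = 21099 + 14854 = 35953
One's complement = ~35953 & 0xFFFF = 29582

29582


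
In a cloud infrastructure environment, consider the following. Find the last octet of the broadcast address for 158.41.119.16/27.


Given: IP = 158.41.119.16, prefix = /27
Host bits = 32 - 27 = 5
Network last octet = 16 AND mask = 0
Host part size = 2^5 - 1 = 31
Broadcast last octet = 0 OR 31 = 31

31


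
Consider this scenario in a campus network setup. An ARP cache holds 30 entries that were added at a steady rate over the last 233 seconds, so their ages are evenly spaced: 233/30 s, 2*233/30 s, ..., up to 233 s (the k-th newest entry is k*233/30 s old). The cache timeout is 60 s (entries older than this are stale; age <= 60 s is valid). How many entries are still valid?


Ages are k * 233/30 s for k = 1..30 (spacing = 7.7667 s).
Entry k is valid iff k * 233/30 <= 60 iff k <= 30 * 60 / 233 = 7.7253
n_valid = floor(7.7253) = 7
(n_stale = 30 - 7 = 23)

7


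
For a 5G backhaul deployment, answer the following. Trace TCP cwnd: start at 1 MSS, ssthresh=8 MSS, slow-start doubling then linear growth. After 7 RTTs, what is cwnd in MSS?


RTT 0: cwnd = 1 MSS (initial)
RTT 1: cwnd = 2 MSS (slow start, doubled)
RTT 2: cwnd = 4 MSS (slow start, doubled)
RTT 3: cwnd = 8 MSS (slow start, doubled)
RTT 4: cwnd = 9 MSS (congestion avoidance, +1)
RTT 5: cwnd = 10 MSS (congestion avoidance, +1)
RTT 6: cwnd = 11 MSS (congestion avoidance, +1)
RTT 7: cwnd = 12 MSS (congestion avoidance, +1)

12


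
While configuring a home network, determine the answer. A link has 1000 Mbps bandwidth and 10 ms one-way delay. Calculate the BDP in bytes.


Given: bandwidth = 1000 Mbps, delay = 10 ms
BDP in bits = 1000 * 10^6 * 10 / 1000
BDP in bits = 10000000
BDP in bytes = 10000000 / 8 = 1250000

1250000


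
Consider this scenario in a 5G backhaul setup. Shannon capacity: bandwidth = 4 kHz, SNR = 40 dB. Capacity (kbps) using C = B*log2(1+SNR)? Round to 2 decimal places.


Given: B = 4 kHz, SNR = 40 dB
SNR linear = 10^(40/10) = 10000
1 + SNR = 10001
log2(10001) = 13.2878566418
C = 4 * 1000 * 13.2878566418 = 53151.4266 bps
C = 53.151427 kbps -> 53.15 kbps (2 dp)

53.15


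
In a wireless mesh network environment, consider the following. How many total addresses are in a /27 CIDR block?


Given: CIDR prefix /27
Host bits = 32 - 27 = 5
Total addresses = 2^5 = 32

32


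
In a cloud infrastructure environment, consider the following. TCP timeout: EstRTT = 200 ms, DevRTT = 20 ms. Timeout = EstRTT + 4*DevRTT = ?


Given: EstRTT = 200 ms, DevRTT = 20 ms
Timeout = EstRTT + 4 * DevRTT
4 * DevRTT = 4 * 20 = 80
Timeout = 200 + 80 = 280 ms

280


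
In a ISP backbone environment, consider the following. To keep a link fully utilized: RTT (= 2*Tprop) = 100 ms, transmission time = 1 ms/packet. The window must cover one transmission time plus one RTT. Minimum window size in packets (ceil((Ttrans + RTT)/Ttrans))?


Given: Ttrans = 1 ms, RTT = 100 ms (= 2 * Tprop, Tprop = 50 ms)
Time until first ACK returns = Ttrans + RTT = 1 + 100 = 101 ms
Need W * Ttrans >= Ttrans + RTT  ->  W >= (Ttrans + RTT) / Ttrans
(Ttrans + RTT) / Ttrans = 101 / 1 = 101
W_min = ceil(101) = 101

101


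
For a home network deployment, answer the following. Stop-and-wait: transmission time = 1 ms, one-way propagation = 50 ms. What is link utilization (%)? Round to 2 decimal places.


Given: Ttrans = 1 ms, Tprop = 50 ms
RTT = 2 * Tprop = 2 * 50 = 100 ms
U = Ttrans / (Ttrans + RTT)
U = 1 / (1 + 100)
U = 1 / 101 = 0.009901
U% = 0.99%

0.99


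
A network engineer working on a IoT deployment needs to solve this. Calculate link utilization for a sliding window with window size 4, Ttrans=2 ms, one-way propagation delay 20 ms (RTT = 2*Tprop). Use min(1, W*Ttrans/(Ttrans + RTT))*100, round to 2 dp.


Given: W = 4, Ttrans = 2 ms, RTT = 40 ms (= 2 * Tprop, Tprop = 20 ms)
Cycle time = Ttrans + RTT = 2 + 40 = 42 ms (first packet sent until its ACK returns)
W * Ttrans = 4 * 2 = 8 ms of sending per cycle
W * Ttrans / (Ttrans + RTT) = 8 / 42 = 0.190476
U = min(1, 0.190476) = 0.190476
U% = 19.05%

19.05


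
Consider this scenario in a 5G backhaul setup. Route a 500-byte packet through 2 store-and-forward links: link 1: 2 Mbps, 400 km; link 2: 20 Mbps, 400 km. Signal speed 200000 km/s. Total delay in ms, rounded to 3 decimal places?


Packet = 500 bytes = 4000 bits. Store-and-forward: sum (t_trans + t_prop) per link.
Link 1: t_trans = 4000/(2*10^6) s = 2.0000 ms; t_prop = 400/200000 s = 2.0000 ms; subtotal = 4.0000 ms
Link 2: t_trans = 4000/(20*10^6) s = 0.2000 ms; t_prop = 400/200000 s = 2.0000 ms; subtotal = 2.2000 ms
End-to-end = 4.0000 + 2.2000 = 6.2000 ms -> 6.200 ms (3 dp)

6.200


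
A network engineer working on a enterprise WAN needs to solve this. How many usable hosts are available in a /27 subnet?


Given: subnet mask /27
Host bits = 32 - 27 = 5
Total addresses = 2^5 = 32
Usable hosts = 32 - 2 (network + broadcast) = 30

30


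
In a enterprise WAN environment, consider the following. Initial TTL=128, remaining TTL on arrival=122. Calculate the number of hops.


Given: initial TTL = 128, received TTL = 122
Hops = initial TTL - received TTL
Hops = 128 - 122 = 6

6


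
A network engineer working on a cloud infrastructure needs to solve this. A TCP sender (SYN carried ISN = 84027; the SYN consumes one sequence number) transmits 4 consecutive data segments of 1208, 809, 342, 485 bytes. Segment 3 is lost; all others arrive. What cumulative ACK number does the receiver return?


SYN uses sequence number 84027; first data byte = ISN + 1 = 84028.
Segment 1: SEQ = 84028, len = 1208 B, covers [84028, 85235]
Segment 2: SEQ = 85236, len = 809 B, covers [85236, 86044]
Segment 3: SEQ = 86045, len = 342 B, covers [86045, 86386] [LOST]
Segment 4: SEQ = 86387, len = 485 B, covers [86387, 86871]
In-order data received: bytes [84028, 86044] (segments 1..2).
Segment 3 missing -> gap begins at byte 86045; later segments buffered out of order.
Cumulative ACK = next expected in-order byte = 84028 + 1208 + 809 = 86045

86045
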